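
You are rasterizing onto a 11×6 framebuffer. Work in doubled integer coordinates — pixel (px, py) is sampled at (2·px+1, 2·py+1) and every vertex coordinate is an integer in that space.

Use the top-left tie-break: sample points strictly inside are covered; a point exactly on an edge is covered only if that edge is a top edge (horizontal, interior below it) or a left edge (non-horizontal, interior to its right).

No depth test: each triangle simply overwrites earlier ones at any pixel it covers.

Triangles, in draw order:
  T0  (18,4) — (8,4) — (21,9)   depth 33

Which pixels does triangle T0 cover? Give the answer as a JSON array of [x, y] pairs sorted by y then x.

T0:
  2·area = 50  (B↔C swapped to make it positive)
  edge (18, 4)→(21, 9): d=(3,5) right/bottom  bias=-1
  edge (21, 9)→(8, 4): d=(-13,-5) top-left  bias=+0
  edge (8, 4)→(18, 4): d=(10,0) top-left  bias=+0
    (5,2)@(11, 5): e=[38,2,10] → X
    (6,2)@(13, 5): e=[28,12,10] → X
    (7,2)@(15, 5): e=[18,22,10] → X
    (8,2)@(17, 5): e=[8,32,10] → X
    (9,2)@(19, 5): e=[-2,42,10] → .
    (5,3)@(11, 7): e=[44,-24,30] → .
    (6,3)@(13, 7): e=[34,-14,30] → .
    (7,3)@(15, 7): e=[24,-4,30] → .
    (8,3)@(17, 7): e=[14,6,30] → X
    (9,3)@(19, 7): e=[4,16,30] → X
    (10,3)@(21, 7): e=[-6,26,30] → .
    (8,4)@(17, 9): e=[20,-20,50] → .
    (10,4)@(21, 9): e=[0,0,50] → .  [on edge]
  covered (6 px):
    . . . . . . . . . . .
    . . . . . . . . . . .
    . . . . . X X X X . .
    . . . . . . . . X X .
    . . . . . . . . . . .
    . . . . . . . . . . .

Result: [[5,2],[6,2],[7,2],[8,2],[8,3],[9,3]]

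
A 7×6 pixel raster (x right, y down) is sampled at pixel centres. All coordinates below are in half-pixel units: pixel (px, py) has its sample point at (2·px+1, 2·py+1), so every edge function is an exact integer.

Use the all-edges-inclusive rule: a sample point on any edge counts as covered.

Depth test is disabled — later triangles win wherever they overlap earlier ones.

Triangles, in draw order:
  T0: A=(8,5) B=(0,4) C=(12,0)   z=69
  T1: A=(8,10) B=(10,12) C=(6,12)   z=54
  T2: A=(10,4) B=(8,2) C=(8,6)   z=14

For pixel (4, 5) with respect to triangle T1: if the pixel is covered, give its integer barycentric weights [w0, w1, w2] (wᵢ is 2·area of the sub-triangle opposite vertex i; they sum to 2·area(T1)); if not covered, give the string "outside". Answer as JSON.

T0:
  2·area = 44
  edge (8, 5)→(0, 4): d=(-8,-1) inclusive
  edge (0, 4)→(12, 0): d=(12,-4) inclusive
  edge (12, 0)→(8, 5): d=(-4,5) inclusive
    (4,0)@(9, 1): e=[33,0,11] → █  [on edge]
    (5,0)@(11, 1): e=[35,8,1] → █
    (6,0)@(13, 1): e=[37,16,-9] → ·
    (1,1)@(3, 3): e=[11,0,33] → █  [on edge]
    (2,1)@(5, 3): e=[13,8,23] → █
    (3,1)@(7, 3): e=[15,16,13] → █
    (5,1)@(11, 3): e=[19,32,-7] → ·
    (1,2)@(3, 5): e=[-5,24,25] → ·
    (2,2)@(5, 5): e=[-3,32,15] → ·
    (3,2)@(7, 5): e=[-1,40,5] → ·
    (4,2)@(9, 5): e=[1,48,-5] → ·
  covered (6 px):
    · · · · █ █ ·
    · █ █ █ █ · ·
    · · · · · · ·
    · · · · · · ·
    · · · · · · ·
    · · · · · · ·
T1:
  2·area = 8
  edge (8, 10)→(10, 12): d=(2,2) inclusive
  edge (10, 12)→(6, 12): d=(-4,0) inclusive
  edge (6, 12)→(8, 10): d=(2,-2) inclusive
    (0,1)@(1, 3): e=[0,36,-28] → ·  [on edge]
    (1,2)@(3, 5): e=[0,28,-20] → ·  [on edge]
    (6,2)@(13, 5): e=[-20,28,0] → ·  [on edge]
    (2,3)@(5, 7): e=[0,20,-12] → ·  [on edge]
    (5,3)@(11, 7): e=[-12,20,0] → ·  [on edge]
    (3,4)@(7, 9): e=[0,12,-4] → ·  [on edge]
    (4,4)@(9, 9): e=[-4,12,0] → ·  [on edge]
    (3,5)@(7, 11): e=[4,4,0] → █  [on edge]
    (4,5)@(9, 11): e=[0,4,4] → █  [on edge]
    (5,5)@(11, 11): e=[-4,4,8] → ·
  covered (2 px):
    · · · · · · ·
    · · · · · · ·
    · · · · · · ·
    · · · · · · ·
    · · · · · · ·
    · · · █ █ · ·
T2:
  2·area = 8  (B↔C swapped to make it positive)
  edge (10, 4)→(8, 6): d=(-2,2) inclusive
  edge (8, 6)→(8, 2): d=(0,-4) inclusive
  edge (8, 2)→(10, 4): d=(2,2) inclusive
    (3,0)@(7, 1): e=[12,-4,0] → ·  [on edge]
    (6,0)@(13, 1): e=[0,20,-12] → ·  [on edge]
    (4,1)@(9, 3): e=[4,4,0] → █  [on edge]
    (5,1)@(11, 3): e=[0,12,-4] → ·  [on edge]
    (4,2)@(9, 5): e=[0,4,4] → █  [on edge]
    (5,2)@(11, 5): e=[-4,12,0] → ·  [on edge]
    (3,3)@(7, 7): e=[0,-4,12] → ·  [on edge]
    (4,3)@(9, 7): e=[-4,4,8] → ·
    (6,3)@(13, 7): e=[-12,20,0] → ·  [on edge]
    (2,4)@(5, 9): e=[0,-12,20] → ·  [on edge]
    (1,5)@(3, 11): e=[0,-20,28] → ·  [on edge]
  covered (2 px):
    · · · · · · ·
    · · · · █ · ·
    · · · · █ · ·
    · · · · · · ·
    · · · · · · ·
    · · · · · · ·

Final: [4,4,0]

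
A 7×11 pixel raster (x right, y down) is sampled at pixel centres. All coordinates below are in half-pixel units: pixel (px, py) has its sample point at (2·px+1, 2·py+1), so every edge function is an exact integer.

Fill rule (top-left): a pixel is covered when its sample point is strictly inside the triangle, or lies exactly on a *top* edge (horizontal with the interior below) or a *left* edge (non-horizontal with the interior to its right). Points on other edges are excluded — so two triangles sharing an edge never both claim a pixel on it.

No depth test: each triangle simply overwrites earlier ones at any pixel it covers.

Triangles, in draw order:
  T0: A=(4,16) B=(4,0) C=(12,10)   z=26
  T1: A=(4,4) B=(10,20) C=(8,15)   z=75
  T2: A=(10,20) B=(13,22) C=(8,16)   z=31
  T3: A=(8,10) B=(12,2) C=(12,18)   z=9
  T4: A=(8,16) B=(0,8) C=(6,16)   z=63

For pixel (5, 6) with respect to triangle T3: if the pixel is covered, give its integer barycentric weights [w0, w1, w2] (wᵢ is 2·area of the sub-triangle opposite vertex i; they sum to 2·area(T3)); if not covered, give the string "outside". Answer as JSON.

T0:
  2·area = 128
  edge (4, 16)→(4, 0): d=(0,-16) top-left  bias=+0
  edge (4, 0)→(12, 10): d=(8,10) right/bottom  bias=-1
  edge (12, 10)→(4, 16): d=(-8,6) right/bottom  bias=-1
    (2,1)@(5, 3): e=[16,14,98] → #
    (3,1)@(7, 3): e=[48,-6,86] → ·
    (2,2)@(5, 5): e=[16,30,82] → #
    (3,2)@(7, 5): e=[48,10,70] → #
    (4,2)@(9, 5): e=[80,-10,58] → ·
    (2,3)@(5, 7): e=[16,46,66] → #
    (4,3)@(9, 7): e=[80,6,42] → #
    (5,3)@(11, 7): e=[112,-14,30] → ·
    (2,4)@(5, 9): e=[16,62,50] → #
    (5,4)@(11, 9): e=[112,2,14] → #
    (6,4)@(13, 9): e=[144,-18,2] → ·
    (2,5)@(5, 11): e=[16,78,34] → #
  covered (16 px):
    · · · · · · ·
    · · # · · · ·
    · · # # · · ·
    · · # # # · ·
    · · # # # # ·
    · · # # # · ·
    · · # # · · ·
    · · # · · · ·
    · · · · · · ·
    · · · · · · ·
    · · · · · · ·
T1:
  2·area = 2
  edge (4, 4)→(10, 20): d=(6,16) right/bottom  bias=-1
  edge (10, 20)→(8, 15): d=(-2,-5) top-left  bias=+0
  edge (8, 15)→(4, 4): d=(-4,-11) top-left  bias=+0
  covered (0 px):
    · · · · · · ·
    · · · · · · ·
    · · · · · · ·
    · · · · · · ·
    · · · · · · ·
    · · · · · · ·
    · · · · · · ·
    · · · · · · ·
    · · · · · · ·
    · · · · · · ·
    · · · · · · ·
T2:
  2·area = 8  (B↔C swapped to make it positive)
  edge (10, 20)→(8, 16): d=(-2,-4) top-left  bias=+0
  edge (8, 16)→(13, 22): d=(5,6) right/bottom  bias=-1
  edge (13, 22)→(10, 20): d=(-3,-2) top-left  bias=+0
  covered (0 px):
    · · · · · · ·
    · · · · · · ·
    · · · · · · ·
    · · · · · · ·
    · · · · · · ·
    · · · · · · ·
    · · · · · · ·
    · · · · · · ·
    · · · · · · ·
    · · · · · · ·
    · · · · · · ·
T3:
  2·area = 64
  edge (8, 10)→(12, 2): d=(4,-8) top-left  bias=+0
  edge (12, 2)→(12, 18): d=(0,16) right/bottom  bias=-1
  edge (12, 18)→(8, 10): d=(-4,-8) top-left  bias=+0
    (5,2)@(11, 5): e=[4,16,44] → #
    (6,2)@(13, 5): e=[20,-16,60] → ·
    (5,3)@(11, 7): e=[12,16,36] → #
    (6,3)@(13, 7): e=[28,-16,52] → ·
    (4,4)@(9, 9): e=[4,48,12] → #
    (6,4)@(13, 9): e=[36,-16,44] → ·
    (4,5)@(9, 11): e=[12,48,4] → #
    (6,5)@(13, 11): e=[44,-16,36] → ·
    (4,6)@(9, 13): e=[20,48,-4] → ·
    (5,6)@(11, 13): e=[36,16,12] → #
    (6,6)@(13, 13): e=[52,-16,28] → ·
    (5,7)@(11, 15): e=[44,16,4] → #
  covered (8 px):
    · · · · · · ·
    · · · · · · ·
    · · · · · # ·
    · · · · · # ·
    · · · · # # ·
    · · · · # # ·
    · · · · · # ·
    · · · · · # ·
    · · · · · · ·
    · · · · · · ·
    · · · · · · ·
T4:
  2·area = 16  (B↔C swapped to make it positive)
  edge (8, 16)→(6, 16): d=(-2,0) right/bottom  bias=-1
  edge (6, 16)→(0, 8): d=(-6,-8) top-left  bias=+0
  edge (0, 8)→(8, 16): d=(8,8) right/bottom  bias=-1
    (0,4)@(1, 9): e=[14,2,0] → ·  [on edge]
    (1,5)@(3, 11): e=[10,6,0] → ·  [on edge]
    (2,6)@(5, 13): e=[6,10,0] → ·  [on edge]
    (3,7)@(7, 15): e=[2,14,0] → ·  [on edge]
    (4,8)@(9, 17): e=[-2,18,0] → ·  [on edge]
    (5,9)@(11, 19): e=[-6,22,0] → ·  [on edge]
    (6,10)@(13, 21): e=[-10,26,0] → ·  [on edge]
  covered (0 px):
    · · · · · · ·
    · · · · · · ·
    · · · · · · ·
    · · · · · · ·
    · · · · · · ·
    · · · · · · ·
    · · · · · · ·
    · · · · · · ·
    · · · · · · ·
    · · · · · · ·
    · · · · · · ·

Result: [16,12,36]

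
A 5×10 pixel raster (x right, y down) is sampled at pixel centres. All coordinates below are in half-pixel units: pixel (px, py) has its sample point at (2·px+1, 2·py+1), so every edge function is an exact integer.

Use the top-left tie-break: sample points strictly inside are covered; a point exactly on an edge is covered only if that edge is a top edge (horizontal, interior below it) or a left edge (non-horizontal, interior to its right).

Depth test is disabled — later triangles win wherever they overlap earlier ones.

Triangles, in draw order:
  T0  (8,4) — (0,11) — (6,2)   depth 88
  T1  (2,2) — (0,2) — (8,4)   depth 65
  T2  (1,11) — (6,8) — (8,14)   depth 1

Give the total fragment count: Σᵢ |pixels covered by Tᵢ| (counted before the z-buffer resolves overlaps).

T0:
  2·area = 30
  edge (8, 4)→(0, 11): d=(-8,7) right/bottom  bias=-1
  edge (0, 11)→(6, 2): d=(6,-9) top-left  bias=+0
  edge (6, 2)→(8, 4): d=(2,2) right/bottom  bias=-1
    (2,0)@(5, 1): e=[45,-15,0] → ·  [on edge]
    (3,1)@(7, 3): e=[15,15,0] → ·  [on edge]
    (2,2)@(5, 5): e=[13,9,8] → #
    (3,2)@(7, 5): e=[-1,27,4] → ·
    (4,2)@(9, 5): e=[-15,45,0] → ·  [on edge]
    (1,3)@(3, 7): e=[11,3,16] → #
    (2,3)@(5, 7): e=[-3,21,12] → ·
    (1,4)@(3, 9): e=[-5,15,20] → ·
  covered (2 px):
    · · · · ·
    · · · · ·
    · · # · ·
    · # · · ·
    · · · · ·
    · · · · ·
    · · · · ·
    · · · · ·
    · · · · ·
    · · · · ·
T1:
  2·area = 4  (B↔C swapped to make it positive)
  edge (2, 2)→(8, 4): d=(6,2) right/bottom  bias=-1
  edge (8, 4)→(0, 2): d=(-8,-2) top-left  bias=+0
  edge (0, 2)→(2, 2): d=(2,0) top-left  bias=+0
    (2,1)@(5, 3): e=[0,2,2] → ·  [on edge]
  covered (0 px):
    · · · · ·
    · · · · ·
    · · · · ·
    · · · · ·
    · · · · ·
    · · · · ·
    · · · · ·
    · · · · ·
    · · · · ·
    · · · · ·
T2:
  2·area = 36
  edge (1, 11)→(6, 8): d=(5,-3) top-left  bias=+0
  edge (6, 8)→(8, 14): d=(2,6) right/bottom  bias=-1
  edge (8, 14)→(1, 11): d=(-7,-3) top-left  bias=+0
    (2,2)@(5, 5): e=[-18,0,54] → ·  [on edge]
    (2,4)@(5, 9): e=[2,8,26] → #
    (3,4)@(7, 9): e=[8,-4,32] → ·
    (0,5)@(1, 11): e=[0,36,0] → #  [on edge]
    (1,5)@(3, 11): e=[6,24,6] → #
    (3,5)@(7, 11): e=[18,0,18] → ·  [on edge]
    (0,6)@(1, 13): e=[10,40,-14] → ·
    (1,6)@(3, 13): e=[16,28,-8] → ·
    (2,6)@(5, 13): e=[22,16,-2] → ·
    (3,6)@(7, 13): e=[28,4,4] → #
    (4,6)@(9, 13): e=[34,-8,10] → ·
    (3,7)@(7, 15): e=[38,8,-10] → ·
    (4,8)@(9, 17): e=[54,0,-18] → ·  [on edge]
  covered (5 px):
    · · · · ·
    · · · · ·
    · · · · ·
    · · · · ·
    · · # · ·
    # # # · ·
    · · · # ·
    · · · · ·
    · · · · ·
    · · · · ·

Result: 7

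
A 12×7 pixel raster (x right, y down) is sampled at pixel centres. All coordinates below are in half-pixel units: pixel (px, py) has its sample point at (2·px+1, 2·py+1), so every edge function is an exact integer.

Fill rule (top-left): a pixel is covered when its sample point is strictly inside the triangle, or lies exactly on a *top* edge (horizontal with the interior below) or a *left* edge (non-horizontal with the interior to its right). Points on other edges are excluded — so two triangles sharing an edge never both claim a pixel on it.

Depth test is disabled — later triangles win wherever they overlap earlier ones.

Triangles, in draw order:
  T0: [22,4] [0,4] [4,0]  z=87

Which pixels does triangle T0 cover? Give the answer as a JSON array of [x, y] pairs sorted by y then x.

T0:
  2·area = 88
  edge (22, 4)→(0, 4): d=(-22,0) right/bottom  bias=-1
  edge (0, 4)→(4, 0): d=(4,-4) top-left  bias=+0
  edge (4, 0)→(22, 4): d=(18,4) right/bottom  bias=-1
    (1,0)@(3, 1): e=[66,0,22] → #  [on edge]
    (2,0)@(5, 1): e=[66,8,14] → #
    (3,0)@(7, 1): e=[66,16,6] → #
    (4,0)@(9, 1): e=[66,24,-2] → ·
    (0,1)@(1, 3): e=[22,0,66] → #  [on edge]
    (4,1)@(9, 3): e=[22,32,34] → #
    (5,1)@(11, 3): e=[22,40,26] → #
    (6,1)@(13, 3): e=[22,48,18] → #
    (7,1)@(15, 3): e=[22,56,10] → #
    (8,1)@(17, 3): e=[22,64,2] → #
    (9,1)@(19, 3): e=[22,72,-6] → ·
    (0,2)@(1, 5): e=[-22,8,102] → ·
  covered (12 px):
    · # # # · · · · · · · ·
    # # # # # # # # # · · ·
    · · · · · · · · · · · ·
    · · · · · · · · · · · ·
    · · · · · · · · · · · ·
    · · · · · · · · · · · ·
    · · · · · · · · · · · ·

Final: [[1,0],[2,0],[3,0],[0,1],[1,1],[2,1],[3,1],[4,1],[5,1],[6,1],[7,1],[8,1]]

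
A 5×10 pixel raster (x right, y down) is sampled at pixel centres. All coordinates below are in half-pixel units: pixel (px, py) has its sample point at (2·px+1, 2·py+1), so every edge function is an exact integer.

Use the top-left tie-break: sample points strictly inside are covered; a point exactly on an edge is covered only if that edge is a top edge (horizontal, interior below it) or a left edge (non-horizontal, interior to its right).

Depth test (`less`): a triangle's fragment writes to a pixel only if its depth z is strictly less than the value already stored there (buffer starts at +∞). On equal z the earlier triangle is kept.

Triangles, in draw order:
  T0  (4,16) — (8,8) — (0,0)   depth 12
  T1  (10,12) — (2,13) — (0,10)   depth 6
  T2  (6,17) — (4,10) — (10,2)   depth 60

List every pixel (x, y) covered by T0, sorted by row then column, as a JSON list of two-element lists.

T0:
  2·area = 96  (B↔C swapped to make it positive)
  edge (4, 16)→(0, 0): d=(-4,-16) top-left  bias=+0
  edge (0, 0)→(8, 8): d=(8,8) right/bottom  bias=-1
  edge (8, 8)→(4, 16): d=(-4,8) right/bottom  bias=-1
    (0,0)@(1, 1): e=[12,0,84] → ·  [on edge]
    (0,1)@(1, 3): e=[4,16,76] → #
    (1,1)@(3, 3): e=[36,0,60] → ·  [on edge]
    (0,2)@(1, 5): e=[-4,32,68] → ·
    (1,2)@(3, 5): e=[28,16,52] → #
    (2,2)@(5, 5): e=[60,0,36] → ·  [on edge]
    (1,3)@(3, 7): e=[20,32,44] → #
    (2,3)@(5, 7): e=[52,16,28] → #
    (3,3)@(7, 7): e=[84,0,12] → ·  [on edge]
    (1,4)@(3, 9): e=[12,48,36] → #
    (3,4)@(7, 9): e=[76,16,4] → #
    (4,4)@(9, 9): e=[108,0,-12] → ·  [on edge]
  covered (10 px):
    · · · · ·
    # · · · ·
    · # · · ·
    · # # · ·
    · # # # ·
    · # # · ·
    · · # · ·
    · · · · ·
    · · · · ·
    · · · · ·
T1:
  2·area = 26
  edge (10, 12)→(2, 13): d=(-8,1) right/bottom  bias=-1
  edge (2, 13)→(0, 10): d=(-2,-3) top-left  bias=+0
  edge (0, 10)→(10, 12): d=(10,2) right/bottom  bias=-1
    (0,5)@(1, 11): e=[17,1,8] → #
    (1,5)@(3, 11): e=[15,7,4] → #
    (2,5)@(5, 11): e=[13,13,0] → ·  [on edge]
    (0,6)@(1, 13): e=[1,-3,28] → ·
    (1,6)@(3, 13): e=[-1,3,24] → ·
  covered (2 px):
    · · · · ·
    · · · · ·
    · · · · ·
    · · · · ·
    · · · · ·
    # # · · ·
    · · · · ·
    · · · · ·
    · · · · ·
    · · · · ·
T2:
  2·area = 58
  edge (6, 17)→(4, 10): d=(-2,-7) top-left  bias=+0
  edge (4, 10)→(10, 2): d=(6,-8) top-left  bias=+0
  edge (10, 2)→(6, 17): d=(-4,15) right/bottom  bias=-1
    (4,2)@(9, 5): e=[45,10,3] → #
    (3,3)@(7, 7): e=[27,6,25] → #
    (4,3)@(9, 7): e=[41,22,-5] → ·
    (2,4)@(5, 9): e=[9,2,47] → #
    (4,4)@(9, 9): e=[37,34,-13] → ·
    (2,5)@(5, 11): e=[5,14,39] → #
    (4,5)@(9, 11): e=[33,46,-21] → ·
    (2,6)@(5, 13): e=[1,26,31] → #
    (4,6)@(9, 13): e=[29,58,-29] → ·
    (2,7)@(5, 15): e=[-3,38,23] → ·
    (3,7)@(7, 15): e=[11,54,-7] → ·
  covered (8 px):
    · · · · ·
    · · · · ·
    · · · · #
    · · · # ·
    · · # # ·
    · · # # ·
    · · # # ·
    · · · · ·
    · · · · ·
    · · · · ·

Answer: [[0,1],[1,2],[1,3],[2,3],[1,4],[2,4],[3,4],[1,5],[2,5],[2,6]]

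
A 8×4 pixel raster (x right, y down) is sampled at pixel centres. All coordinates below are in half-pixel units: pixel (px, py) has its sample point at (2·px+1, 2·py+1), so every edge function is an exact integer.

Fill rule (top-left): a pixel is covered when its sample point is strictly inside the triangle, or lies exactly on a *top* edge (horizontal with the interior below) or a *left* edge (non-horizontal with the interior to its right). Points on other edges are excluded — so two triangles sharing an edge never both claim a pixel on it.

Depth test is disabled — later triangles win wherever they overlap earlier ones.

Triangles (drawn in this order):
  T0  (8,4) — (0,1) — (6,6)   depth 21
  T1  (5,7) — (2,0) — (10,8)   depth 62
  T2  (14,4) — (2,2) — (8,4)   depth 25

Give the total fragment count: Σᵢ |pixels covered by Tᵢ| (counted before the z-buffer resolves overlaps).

T0:
  2·area = 22  (B↔C swapped to make it positive)
  edge (8, 4)→(6, 6): d=(-2,2) right/bottom  bias=-1
  edge (6, 6)→(0, 1): d=(-6,-5) top-left  bias=+0
  edge (0, 1)→(8, 4): d=(8,3) right/bottom  bias=-1
    (5,0)@(11, 1): e=[0,55,-33] → ·  [on edge]
    (1,1)@(3, 3): e=[12,3,7] → █
    (2,1)@(5, 3): e=[8,13,1] → █
    (3,1)@(7, 3): e=[4,23,-5] → ·
    (4,1)@(9, 3): e=[0,33,-11] → ·  [on edge]
    (1,2)@(3, 5): e=[8,-9,23] → ·
    (2,2)@(5, 5): e=[4,1,17] → █
    (3,2)@(7, 5): e=[0,11,11] → ·  [on edge]
    (2,3)@(5, 7): e=[0,-11,33] → ·  [on edge]
  covered (3 px):
    · · · · · · · ·
    · █ █ · · · · ·
    · · █ · · · · ·
    · · · · · · · ·
T1:
  2·area = 32
  edge (5, 7)→(2, 0): d=(-3,-7) top-left  bias=+0
  edge (2, 0)→(10, 8): d=(8,8) right/bottom  bias=-1
  edge (10, 8)→(5, 7): d=(-5,-1) top-left  bias=+0
    (1,0)@(3, 1): e=[4,0,28] → ·  [on edge]
    (2,1)@(5, 3): e=[12,0,20] → ·  [on edge]
    (2,2)@(5, 5): e=[6,16,10] → █
    (3,2)@(7, 5): e=[20,0,12] → ·  [on edge]
    (2,3)@(5, 7): e=[0,32,0] → █  [on edge]
    (3,3)@(7, 7): e=[14,16,2] → █
    (4,3)@(9, 7): e=[28,0,4] → ·  [on edge]
  covered (3 px):
    · · · · · · · ·
    · · · · · · · ·
    · · █ · · · · ·
    · · █ █ · · · ·
T2:
  2·area = 12  (B↔C swapped to make it positive)
  edge (14, 4)→(8, 4): d=(-6,0) right/bottom  bias=-1
  edge (8, 4)→(2, 2): d=(-6,-2) top-left  bias=+0
  edge (2, 2)→(14, 4): d=(12,2) right/bottom  bias=-1
    (2,1)@(5, 3): e=[6,0,6] → █  [on edge]
    (3,1)@(7, 3): e=[6,4,2] → █
    (4,1)@(9, 3): e=[6,8,-2] → ·
    (2,2)@(5, 5): e=[-6,-12,30] → ·
    (3,2)@(7, 5): e=[-6,-8,26] → ·
    (5,2)@(11, 5): e=[-6,0,18] → ·  [on edge]
  covered (2 px):
    · · · · · · · ·
    · · █ █ · · · ·
    · · · · · · · ·
    · · · · · · · ·

Final: 8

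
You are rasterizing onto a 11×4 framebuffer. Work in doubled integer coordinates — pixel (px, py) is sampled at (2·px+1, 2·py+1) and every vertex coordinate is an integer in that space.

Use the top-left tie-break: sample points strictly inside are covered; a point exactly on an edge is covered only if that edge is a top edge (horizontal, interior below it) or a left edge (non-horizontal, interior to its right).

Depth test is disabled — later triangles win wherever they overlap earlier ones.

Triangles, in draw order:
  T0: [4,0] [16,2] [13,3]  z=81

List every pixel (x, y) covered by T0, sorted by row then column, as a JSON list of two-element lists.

T0:
  2·area = 18
  edge (4, 0)→(16, 2): d=(12,2) right/bottom  bias=-1
  edge (16, 2)→(13, 3): d=(-3,1) right/bottom  bias=-1
  edge (13, 3)→(4, 0): d=(-9,-3) top-left  bias=+0
    (3,0)@(7, 1): e=[6,12,0] → X  [on edge]
    (4,0)@(9, 1): e=[2,10,6] → X
    (5,0)@(11, 1): e=[-2,8,12] → .
    (9,0)@(19, 1): e=[-18,0,36] → .  [on edge]
    (3,1)@(7, 3): e=[30,6,-18] → .
    (4,1)@(9, 3): e=[26,4,-12] → .
    (6,1)@(13, 3): e=[18,0,0] → .  [on edge]
    (3,2)@(7, 5): e=[54,0,-36] → .  [on edge]
    (9,2)@(19, 5): e=[30,-12,0] → .  [on edge]
    (0,3)@(1, 7): e=[90,0,-72] → .  [on edge]
  covered (2 px):
    . . . X X . . . . . .
    . . . . . . . . . . .
    . . . . . . . . . . .
    . . . . . . . . . . .

Result: [[3,0],[4,0]]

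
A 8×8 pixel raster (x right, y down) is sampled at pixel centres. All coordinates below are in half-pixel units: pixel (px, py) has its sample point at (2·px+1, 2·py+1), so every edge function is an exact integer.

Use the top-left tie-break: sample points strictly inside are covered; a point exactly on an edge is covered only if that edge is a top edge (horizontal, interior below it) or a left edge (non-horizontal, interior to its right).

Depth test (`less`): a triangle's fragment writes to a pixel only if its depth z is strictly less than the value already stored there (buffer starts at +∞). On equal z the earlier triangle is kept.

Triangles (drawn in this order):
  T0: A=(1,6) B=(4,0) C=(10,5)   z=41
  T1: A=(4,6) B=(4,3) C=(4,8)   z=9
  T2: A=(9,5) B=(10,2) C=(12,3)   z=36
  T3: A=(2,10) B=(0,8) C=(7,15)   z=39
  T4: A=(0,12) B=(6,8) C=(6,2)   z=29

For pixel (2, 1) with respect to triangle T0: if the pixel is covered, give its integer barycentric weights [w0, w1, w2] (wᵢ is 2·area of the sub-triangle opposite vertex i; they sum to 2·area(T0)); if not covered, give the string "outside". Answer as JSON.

T0:
  2·area = 51
  edge (1, 6)→(4, 0): d=(3,-6) top-left  bias=+0
  edge (4, 0)→(10, 5): d=(6,5) right/bottom  bias=-1
  edge (10, 5)→(1, 6): d=(-9,1) right/bottom  bias=-1
    (2,0)@(5, 1): e=[9,1,41] → #
    (3,0)@(7, 1): e=[21,-9,39] → ·
    (1,1)@(3, 3): e=[3,23,25] → #
    (3,1)@(7, 3): e=[27,3,21] → #
    (4,1)@(9, 3): e=[39,-7,19] → ·
    (1,2)@(3, 5): e=[9,35,7] → #
    (4,2)@(9, 5): e=[45,5,1] → #
    (5,2)@(11, 5): e=[57,-5,-1] → ·
    (1,3)@(3, 7): e=[15,47,-11] → ·
    (2,3)@(5, 7): e=[27,37,-13] → ·
    (3,3)@(7, 7): e=[39,27,-15] → ·
    (4,3)@(9, 7): e=[51,17,-17] → ·
  covered (8 px):
    · · # · · · · ·
    · # # # · · · ·
    · # # # # · · ·
    · · · · · · · ·
    · · · · · · · ·
    · · · · · · · ·
    · · · · · · · ·
    · · · · · · · ·
T1:
  degenerate (2·area = 0) — covers nothing
T2:
  2·area = 7
  edge (9, 5)→(10, 2): d=(1,-3) top-left  bias=+0
  edge (10, 2)→(12, 3): d=(2,1) right/bottom  bias=-1
  edge (12, 3)→(9, 5): d=(-3,2) right/bottom  bias=-1
    (7,0)@(15, 1): e=[14,-7,0] → ·  [on edge]
    (5,1)@(11, 3): e=[4,1,2] → #
    (6,1)@(13, 3): e=[10,-1,-2] → ·
    (4,2)@(9, 5): e=[0,7,0] → ·  [on edge]
    (5,2)@(11, 5): e=[6,5,-4] → ·
    (1,4)@(3, 9): e=[-14,21,0] → ·  [on edge]
    (3,5)@(7, 11): e=[0,21,-14] → ·  [on edge]
  covered (1 px):
    · · · · · · · ·
    · · · · · # · ·
    · · · · · · · ·
    · · · · · · · ·
    · · · · · · · ·
    · · · · · · · ·
    · · · · · · · ·
    · · · · · · · ·
T3:
  degenerate (2·area = 0) — covers nothing
T4:
  2·area = 36  (B↔C swapped to make it positive)
  edge (0, 12)→(6, 2): d=(6,-10) top-left  bias=+0
  edge (6, 2)→(6, 8): d=(0,6) right/bottom  bias=-1
  edge (6, 8)→(0, 12): d=(-6,4) right/bottom  bias=-1
    (2,2)@(5, 5): e=[8,6,22] → #
    (3,2)@(7, 5): e=[28,-6,14] → ·
    (1,3)@(3, 7): e=[0,18,18] → #  [on edge]
    (3,3)@(7, 7): e=[40,-6,2] → ·
    (1,4)@(3, 9): e=[12,18,6] → #
    (2,4)@(5, 9): e=[32,6,-2] → ·
    (0,5)@(1, 11): e=[4,30,2] → #
    (1,5)@(3, 11): e=[24,18,-6] → ·
    (0,6)@(1, 13): e=[16,30,-10] → ·
  covered (5 px):
    · · · · · · · ·
    · · · · · · · ·
    · · # · · · · ·
    · # # · · · · ·
    · # · · · · · ·
    # · · · · · · ·
    · · · · · · · ·
    · · · · · · · ·

Final: [13,23,15]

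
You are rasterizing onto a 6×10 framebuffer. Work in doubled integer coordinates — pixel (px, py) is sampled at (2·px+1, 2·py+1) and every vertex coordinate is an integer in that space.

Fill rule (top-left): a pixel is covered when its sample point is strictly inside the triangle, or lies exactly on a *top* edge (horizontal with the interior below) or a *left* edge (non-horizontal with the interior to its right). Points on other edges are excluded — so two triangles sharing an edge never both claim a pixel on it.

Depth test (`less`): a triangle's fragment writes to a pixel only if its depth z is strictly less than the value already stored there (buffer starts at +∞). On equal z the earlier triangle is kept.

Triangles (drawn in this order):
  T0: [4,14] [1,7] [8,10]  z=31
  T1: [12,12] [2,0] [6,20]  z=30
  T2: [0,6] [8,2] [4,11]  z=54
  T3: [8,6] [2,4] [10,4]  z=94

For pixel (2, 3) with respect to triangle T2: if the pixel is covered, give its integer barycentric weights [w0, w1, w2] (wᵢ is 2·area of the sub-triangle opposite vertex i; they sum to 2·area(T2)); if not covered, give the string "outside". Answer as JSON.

T0:
  2·area = 40
  edge (4, 14)→(1, 7): d=(-3,-7) top-left  bias=+0
  edge (1, 7)→(8, 10): d=(7,3) right/bottom  bias=-1
  edge (8, 10)→(4, 14): d=(-4,4) right/bottom  bias=-1
    (0,3)@(1, 7): e=[0,0,40] → ·  [on edge]
    (5,3)@(11, 7): e=[70,-30,0] → ·  [on edge]
    (1,4)@(3, 9): e=[8,8,24] → #
    (2,4)@(5, 9): e=[22,2,16] → #
    (3,4)@(7, 9): e=[36,-4,8] → ·
    (4,4)@(9, 9): e=[50,-10,0] → ·  [on edge]
    (1,5)@(3, 11): e=[2,22,16] → #
    (3,5)@(7, 11): e=[30,10,0] → ·  [on edge]
    (1,6)@(3, 13): e=[-4,36,8] → ·
    (2,6)@(5, 13): e=[10,30,0] → ·  [on edge]
    (1,7)@(3, 15): e=[-10,50,0] → ·  [on edge]
    (0,8)@(1, 17): e=[-30,70,0] → ·  [on edge]
  covered (4 px):
    · · · · · ·
    · · · · · ·
    · · · · · ·
    · · · · · ·
    · # # · · ·
    · # # · · ·
    · · · · · ·
    · · · · · ·
    · · · · · ·
    · · · · · ·
T1:
  2·area = 152  (B↔C swapped to make it positive)
  edge (12, 12)→(6, 20): d=(-6,8) right/bottom  bias=-1
  edge (6, 20)→(2, 0): d=(-4,-20) top-left  bias=+0
  edge (2, 0)→(12, 12): d=(10,12) right/bottom  bias=-1
    (1,1)@(3, 3): e=[126,8,18] → #
    (2,1)@(5, 3): e=[110,48,-6] → ·
    (1,2)@(3, 5): e=[114,0,38] → #  [on edge]
    (2,2)@(5, 5): e=[98,40,14] → #
    (3,2)@(7, 5): e=[82,80,-10] → ·
    (1,3)@(3, 7): e=[102,-8,58] → ·
    (2,3)@(5, 7): e=[86,32,34] → #
    (3,3)@(7, 7): e=[70,72,10] → #
    (4,3)@(9, 7): e=[54,112,-14] → ·
    (2,4)@(5, 9): e=[74,24,54] → #
    (4,4)@(9, 9): e=[42,104,6] → #
    (5,4)@(11, 9): e=[26,144,-18] → ·
    (2,7)@(5, 15): e=[38,0,114] → #  [on edge]
  covered (20 px):
    · · · · · ·
    · # · · · ·
    · # # · · ·
    · · # # · ·
    · · # # # ·
    · · # # # #
    · · # # # #
    · · # # # ·
    · · · # · ·
    · · · · · ·
T2:
  2·area = 56
  edge (0, 6)→(8, 2): d=(8,-4) top-left  bias=+0
  edge (8, 2)→(4, 11): d=(-4,9) right/bottom  bias=-1
  edge (4, 11)→(0, 6): d=(-4,-5) top-left  bias=+0
    (3,1)@(7, 3): e=[4,5,47] → #
    (4,1)@(9, 3): e=[12,-13,57] → ·
    (1,2)@(3, 5): e=[4,33,19] → #
    (2,2)@(5, 5): e=[12,15,29] → #
    (3,2)@(7, 5): e=[20,-3,39] → ·
    (0,3)@(1, 7): e=[12,43,1] → #
    (3,3)@(7, 7): e=[36,-11,31] → ·
    (0,4)@(1, 9): e=[28,35,-7] → ·
    (1,4)@(3, 9): e=[36,17,3] → #
    (2,4)@(5, 9): e=[44,-1,13] → ·
    (1,5)@(3, 11): e=[52,9,-5] → ·
  covered (7 px):
    · · · · · ·
    · · · # · ·
    · # # · · ·
    # # # · · ·
    · # · · · ·
    · · · · · ·
    · · · · · ·
    · · · · · ·
    · · · · · ·
    · · · · · ·
T3:
  2·area = 16
  edge (8, 6)→(2, 4): d=(-6,-2) top-left  bias=+0
  edge (2, 4)→(10, 4): d=(8,0) top-left  bias=+0
  edge (10, 4)→(8, 6): d=(-2,2) right/bottom  bias=-1
    (5,1)@(11, 3): e=[24,-8,0] → ·  [on edge]
    (2,2)@(5, 5): e=[0,8,8] → #  [on edge]
    (3,2)@(7, 5): e=[4,8,4] → #
    (4,2)@(9, 5): e=[8,8,0] → ·  [on edge]
    (2,3)@(5, 7): e=[-12,24,4] → ·
    (3,3)@(7, 7): e=[-8,24,0] → ·  [on edge]
    (5,3)@(11, 7): e=[0,24,-8] → ·  [on edge]
    (2,4)@(5, 9): e=[-24,40,0] → ·  [on edge]
    (1,5)@(3, 11): e=[-40,56,0] → ·  [on edge]
    (0,6)@(1, 13): e=[-56,72,0] → ·  [on edge]
  covered (2 px):
    · · · · · ·
    · · · · · ·
    · · # # · ·
    · · · · · ·
    · · · · · ·
    · · · · · ·
    · · · · · ·
    · · · · · ·
    · · · · · ·
    · · · · · ·

Result: [7,21,28]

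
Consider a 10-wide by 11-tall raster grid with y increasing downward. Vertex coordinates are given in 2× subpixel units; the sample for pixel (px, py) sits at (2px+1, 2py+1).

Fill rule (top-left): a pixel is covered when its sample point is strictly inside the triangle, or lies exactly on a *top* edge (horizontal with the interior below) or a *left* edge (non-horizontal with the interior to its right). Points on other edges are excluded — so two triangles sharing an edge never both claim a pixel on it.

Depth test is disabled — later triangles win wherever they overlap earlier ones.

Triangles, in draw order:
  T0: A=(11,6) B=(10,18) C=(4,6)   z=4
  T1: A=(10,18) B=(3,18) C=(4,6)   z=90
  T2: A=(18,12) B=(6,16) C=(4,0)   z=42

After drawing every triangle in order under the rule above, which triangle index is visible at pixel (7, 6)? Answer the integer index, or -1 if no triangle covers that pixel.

T0:
  2·area = 84
  edge (11, 6)→(10, 18): d=(-1,12) right/bottom  bias=-1
  edge (10, 18)→(4, 6): d=(-6,-12) top-left  bias=+0
  edge (4, 6)→(11, 6): d=(7,0) top-left  bias=+0
    (2,3)@(5, 7): e=[71,6,7] → X
    (3,3)@(7, 7): e=[47,30,7] → X
    (4,3)@(9, 7): e=[23,54,7] → X
    (5,3)@(11, 7): e=[-1,78,7] → .
    (2,4)@(5, 9): e=[69,-6,21] → .
    (3,4)@(7, 9): e=[45,18,21] → X
    (5,4)@(11, 9): e=[-3,66,21] → .
    (3,5)@(7, 11): e=[43,6,35] → X
    (5,5)@(11, 11): e=[-5,54,35] → .
    (3,6)@(7, 13): e=[41,-6,49] → .
    (4,6)@(9, 13): e=[17,18,49] → X
    (5,6)@(11, 13): e=[-7,42,49] → .
  covered (9 px):
    . . . . . . . . . .
    . . . . . . . . . .
    . . . . . . . . . .
    . . X X X . . . . .
    . . . X X . . . . .
    . . . X X . . . . .
    . . . . X . . . . .
    . . . . X . . . . .
    . . . . . . . . . .
    . . . . . . . . . .
    . . . . . . . . . .
T1:
  2·area = 84
  edge (10, 18)→(3, 18): d=(-7,0) right/bottom  bias=-1
  edge (3, 18)→(4, 6): d=(1,-12) top-left  bias=+0
  edge (4, 6)→(10, 18): d=(6,12) right/bottom  bias=-1
    (2,4)@(5, 9): e=[63,15,6] → X
    (3,4)@(7, 9): e=[63,39,-18] → .
    (2,5)@(5, 11): e=[49,17,18] → X
    (3,5)@(7, 11): e=[49,41,-6] → .
    (2,6)@(5, 13): e=[35,19,30] → X
    (3,6)@(7, 13): e=[35,43,6] → X
    (4,6)@(9, 13): e=[35,67,-18] → .
    (2,7)@(5, 15): e=[21,21,42] → X
    (4,7)@(9, 15): e=[21,69,-6] → .
    (2,8)@(5, 17): e=[7,23,54] → X
    (4,8)@(9, 17): e=[7,71,6] → X
    (5,8)@(11, 17): e=[7,95,-18] → .
  covered (9 px):
    . . . . . . . . . .
    . . . . . . . . . .
    . . . . . . . . . .
    . . . . . . . . . .
    . . X . . . . . . .
    . . X . . . . . . .
    . . X X . . . . . .
    . . X X . . . . . .
    . . X X X . . . . .
    . . . . . . . . . .
    . . . . . . . . . .
T2:
  2·area = 200
  edge (18, 12)→(6, 16): d=(-12,4) right/bottom  bias=-1
  edge (6, 16)→(4, 0): d=(-2,-16) top-left  bias=+0
  edge (4, 0)→(18, 12): d=(14,12) right/bottom  bias=-1
    (2,0)@(5, 1): e=[184,14,2] → X
    (3,0)@(7, 1): e=[176,46,-22] → .
    (2,1)@(5, 3): e=[160,10,30] → X
    (3,1)@(7, 3): e=[152,42,6] → X
    (4,1)@(9, 3): e=[144,74,-18] → .
    (2,2)@(5, 5): e=[136,6,58] → X
    (4,2)@(9, 5): e=[120,70,10] → X
    (5,2)@(11, 5): e=[112,102,-14] → .
    (2,3)@(5, 7): e=[112,2,86] → X
    (5,3)@(11, 7): e=[88,98,14] → X
    (6,3)@(13, 7): e=[80,130,-10] → .
    (2,4)@(5, 9): e=[88,-2,114] → .
    (7,6)@(15, 13): e=[0,150,50] → .  [on edge]
    (4,7)@(9, 15): e=[0,50,150] → .  [on edge]
    (1,8)@(3, 17): e=[0,-50,250] → .  [on edge]
  covered (24 px):
    . . X . . . . . . .
    . . X X . . . . . .
    . . X X X . . . . .
    . . X X X X . . . .
    . . . X X X X . . .
    . . . X X X X X . .
    . . . X X X X . . .
    . . . X . . . . . .
    . . . . . . . . . .
    . . . . . . . . . .
    . . . . . . . . . .

Z-buffer (winner per pixel, '.' = empty):
  . . 2 . . . . . . .
  . . 2 2 . . . . . .
  . . 2 2 2 . . . . .
  . . 2 2 2 2 . . . .
  . . 1 2 2 2 2 . . .
  . . 1 2 2 2 2 2 . .
  . . 1 2 2 2 2 . . .
  . . 1 2 0 . . . . .
  . . 1 1 1 . . . . .
  . . . . . . . . . .
  . . . . . . . . . .

Result: -1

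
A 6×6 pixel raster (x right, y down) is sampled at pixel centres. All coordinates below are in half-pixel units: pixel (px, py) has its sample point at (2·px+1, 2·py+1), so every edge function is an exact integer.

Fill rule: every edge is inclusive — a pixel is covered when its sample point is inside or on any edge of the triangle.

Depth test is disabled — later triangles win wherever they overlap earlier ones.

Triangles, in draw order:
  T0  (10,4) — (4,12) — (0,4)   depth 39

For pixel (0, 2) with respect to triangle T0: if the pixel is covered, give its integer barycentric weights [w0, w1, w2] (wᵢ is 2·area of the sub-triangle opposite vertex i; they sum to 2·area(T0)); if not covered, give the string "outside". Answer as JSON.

T0:
  2·area = 80
  edge (10, 4)→(4, 12): d=(-6,8) inclusive
  edge (4, 12)→(0, 4): d=(-4,-8) inclusive
  edge (0, 4)→(10, 4): d=(10,0) inclusive
    (0,2)@(1, 5): e=[66,4,10] → #
    (1,2)@(3, 5): e=[50,20,10] → #
    (2,2)@(5, 5): e=[34,36,10] → #
    (3,2)@(7, 5): e=[18,52,10] → #
    (4,2)@(9, 5): e=[2,68,10] → #
    (5,2)@(11, 5): e=[-14,84,10] → ·
    (0,3)@(1, 7): e=[54,-4,30] → ·
    (1,3)@(3, 7): e=[38,12,30] → #
    (4,3)@(9, 7): e=[-10,60,30] → ·
    (1,4)@(3, 9): e=[26,4,50] → #
    (3,4)@(7, 9): e=[-6,36,50] → ·
    (1,5)@(3, 11): e=[14,-4,70] → ·
  covered (10 px):
    · · · · · ·
    · · · · · ·
    # # # # # ·
    · # # # · ·
    · # # · · ·
    · · · · · ·

Final: [4,10,66]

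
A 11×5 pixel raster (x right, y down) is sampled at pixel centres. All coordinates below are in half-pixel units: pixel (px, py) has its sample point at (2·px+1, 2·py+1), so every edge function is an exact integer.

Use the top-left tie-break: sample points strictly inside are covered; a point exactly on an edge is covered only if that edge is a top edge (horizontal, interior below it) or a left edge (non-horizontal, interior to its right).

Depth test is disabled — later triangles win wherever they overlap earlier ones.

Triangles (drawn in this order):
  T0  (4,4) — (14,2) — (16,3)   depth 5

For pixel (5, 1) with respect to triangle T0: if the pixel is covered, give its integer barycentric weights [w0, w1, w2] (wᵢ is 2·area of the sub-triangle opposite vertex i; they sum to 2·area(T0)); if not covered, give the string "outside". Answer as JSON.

T0:
  2·area = 14
  edge (4, 4)→(14, 2): d=(10,-2) top-left  bias=+0
  edge (14, 2)→(16, 3): d=(2,1) right/bottom  bias=-1
  edge (16, 3)→(4, 4): d=(-12,1) right/bottom  bias=-1
    (9,0)@(19, 1): e=[0,-7,21] → .  [on edge]
    (4,1)@(9, 3): e=[0,7,7] → X  [on edge]
    (5,1)@(11, 3): e=[4,5,5] → X
    (6,1)@(13, 3): e=[8,3,3] → X
    (7,1)@(15, 3): e=[12,1,1] → X
    (8,1)@(17, 3): e=[16,-1,-1] → .
    (4,2)@(9, 5): e=[20,11,-17] → .
    (5,2)@(11, 5): e=[24,9,-19] → .
    (6,2)@(13, 5): e=[28,7,-21] → .
    (7,2)@(15, 5): e=[32,5,-23] → .
  covered (4 px):
    . . . . . . . . . . .
    . . . . X X X X . . .
    . . . . . . . . . . .
    . . . . . . . . . . .
    . . . . . . . . . . .

Final: [5,5,4]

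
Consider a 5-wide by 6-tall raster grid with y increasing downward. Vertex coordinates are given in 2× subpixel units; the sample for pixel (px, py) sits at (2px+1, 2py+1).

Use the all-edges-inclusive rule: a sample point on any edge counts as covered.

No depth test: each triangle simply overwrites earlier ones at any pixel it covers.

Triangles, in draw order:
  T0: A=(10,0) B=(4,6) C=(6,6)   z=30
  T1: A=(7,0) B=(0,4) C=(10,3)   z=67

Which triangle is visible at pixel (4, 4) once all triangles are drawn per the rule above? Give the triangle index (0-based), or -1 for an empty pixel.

T0:
  2·area = 12  (B↔C swapped to make it positive)
  edge (10, 0)→(6, 6): d=(-4,6) inclusive
  edge (6, 6)→(4, 6): d=(-2,0) inclusive
  edge (4, 6)→(10, 0): d=(6,-6) inclusive
    (4,0)@(9, 1): e=[2,10,0] → X  [on edge]
    (3,1)@(7, 3): e=[6,6,0] → X  [on edge]
    (4,1)@(9, 3): e=[-6,6,12] → .
    (2,2)@(5, 5): e=[10,2,0] → X  [on edge]
    (3,2)@(7, 5): e=[-2,2,12] → .
    (1,3)@(3, 7): e=[14,-2,0] → .  [on edge]
    (2,3)@(5, 7): e=[2,-2,12] → .
    (0,4)@(1, 9): e=[18,-6,0] → .  [on edge]
  covered (3 px):
    . . . . X
    . . . X .
    . . X . .
    . . . . .
    . . . . .
    . . . . .
T1:
  2·area = 33  (B↔C swapped to make it positive)
  edge (7, 0)→(10, 3): d=(3,3) inclusive
  edge (10, 3)→(0, 4): d=(-10,1) inclusive
  edge (0, 4)→(7, 0): d=(7,-4) inclusive
    (3,0)@(7, 1): e=[3,23,7] → X
    (4,0)@(9, 1): e=[-3,21,15] → .
    (1,1)@(3, 3): e=[21,7,5] → X
    (2,1)@(5, 3): e=[15,5,13] → X
    (4,1)@(9, 3): e=[3,1,29] → X
    (1,2)@(3, 5): e=[27,-13,19] → .
    (2,2)@(5, 5): e=[21,-15,27] → .
    (3,2)@(7, 5): e=[15,-17,35] → .
    (4,2)@(9, 5): e=[9,-19,43] → .
  covered (5 px):
    . . . X .
    . X X X X
    . . . . .
    . . . . .
    . . . . .
    . . . . .

Z-buffer (winner per pixel, '.' = empty):
  . . . 1 0
  . 1 1 1 1
  . . 0 . .
  . . . . .
  . . . . .
  . . . . .

Answer: -1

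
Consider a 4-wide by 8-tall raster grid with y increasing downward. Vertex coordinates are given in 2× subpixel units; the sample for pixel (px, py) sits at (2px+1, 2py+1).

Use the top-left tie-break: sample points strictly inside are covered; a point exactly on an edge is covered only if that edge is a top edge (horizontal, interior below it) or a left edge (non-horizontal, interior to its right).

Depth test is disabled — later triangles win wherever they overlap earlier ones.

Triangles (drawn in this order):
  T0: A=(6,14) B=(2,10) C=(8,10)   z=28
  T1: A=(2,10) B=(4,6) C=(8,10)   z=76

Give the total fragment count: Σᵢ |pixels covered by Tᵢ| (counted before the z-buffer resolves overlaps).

T0:
  2·area = 24
  edge (6, 14)→(2, 10): d=(-4,-4) top-left  bias=+0
  edge (2, 10)→(8, 10): d=(6,0) top-left  bias=+0
  edge (8, 10)→(6, 14): d=(-2,4) right/bottom  bias=-1
    (0,4)@(1, 9): e=[0,-6,30] → ·  [on edge]
    (1,5)@(3, 11): e=[0,6,18] → #  [on edge]
    (2,5)@(5, 11): e=[8,6,10] → #
    (3,5)@(7, 11): e=[16,6,2] → #
    (1,6)@(3, 13): e=[-8,18,14] → ·
    (2,6)@(5, 13): e=[0,18,6] → #  [on edge]
    (3,6)@(7, 13): e=[8,18,-2] → ·
    (2,7)@(5, 15): e=[-8,30,2] → ·
    (3,7)@(7, 15): e=[0,30,-6] → ·  [on edge]
  covered (4 px):
    · · · ·
    · · · ·
    · · · ·
    · · · ·
    · · · ·
    · # # #
    · · # ·
    · · · ·
T1:
  2·area = 24
  edge (2, 10)→(4, 6): d=(2,-4) top-left  bias=+0
  edge (4, 6)→(8, 10): d=(4,4) right/bottom  bias=-1
  edge (8, 10)→(2, 10): d=(-6,0) right/bottom  bias=-1
    (0,1)@(1, 3): e=[-18,0,42] → ·  [on edge]
    (1,2)@(3, 5): e=[-6,0,30] → ·  [on edge]
    (2,3)@(5, 7): e=[6,0,18] → ·  [on edge]
    (1,4)@(3, 9): e=[2,16,6] → #
    (2,4)@(5, 9): e=[10,8,6] → #
    (3,4)@(7, 9): e=[18,0,6] → ·  [on edge]
    (1,5)@(3, 11): e=[6,24,-6] → ·
    (2,5)@(5, 11): e=[14,16,-6] → ·
  covered (2 px):
    · · · ·
    · · · ·
    · · · ·
    · · · ·
    · # # ·
    · · · ·
    · · · ·
    · · · ·

Final: 6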